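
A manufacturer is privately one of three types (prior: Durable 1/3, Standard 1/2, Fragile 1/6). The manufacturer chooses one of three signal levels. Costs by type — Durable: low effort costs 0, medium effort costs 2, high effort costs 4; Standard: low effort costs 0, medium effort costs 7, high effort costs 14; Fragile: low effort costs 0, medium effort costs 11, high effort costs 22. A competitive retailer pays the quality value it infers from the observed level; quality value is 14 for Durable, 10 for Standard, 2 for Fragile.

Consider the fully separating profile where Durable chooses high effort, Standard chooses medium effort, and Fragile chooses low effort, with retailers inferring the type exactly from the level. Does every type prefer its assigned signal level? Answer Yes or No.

Separating prices: high effort → 14, medium effort → 10, low effort → 2.
Durable (assigned high effort): low effort: 2 − 0 = 2; medium effort: 10 − 2 = 8; high effort: 14 − 4 = 10. Durable stays.
Standard (assigned medium effort): low effort: 2 − 0 = 2; medium effort: 10 − 7 = 3; high effort: 14 − 14 = 0. Standard stays.
Fragile (assigned low effort): low effort: 2 − 0 = 2; medium effort: 10 − 11 = -1; high effort: 14 − 22 = -8. Fragile stays.
Every type prefers its assigned level; separation holds.

Yes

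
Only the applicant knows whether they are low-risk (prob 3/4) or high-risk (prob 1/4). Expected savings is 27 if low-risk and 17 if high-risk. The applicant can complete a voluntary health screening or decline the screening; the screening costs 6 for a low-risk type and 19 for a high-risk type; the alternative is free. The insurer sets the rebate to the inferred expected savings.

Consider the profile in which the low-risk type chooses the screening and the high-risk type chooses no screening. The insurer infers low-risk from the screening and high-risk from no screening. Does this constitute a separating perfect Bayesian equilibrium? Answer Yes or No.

Yes

Under these beliefs, the screening earns rebate 27 and no screening earns rebate 17.
low-risk: the screening nets 27 − 6 = 21; no screening nets 17. low-risk prefers the screening.
high-risk: the screening nets 27 − 19 = 8; no screening nets 17. high-risk prefers no screening.
Neither type deviates, so the separating profile is an equilibrium.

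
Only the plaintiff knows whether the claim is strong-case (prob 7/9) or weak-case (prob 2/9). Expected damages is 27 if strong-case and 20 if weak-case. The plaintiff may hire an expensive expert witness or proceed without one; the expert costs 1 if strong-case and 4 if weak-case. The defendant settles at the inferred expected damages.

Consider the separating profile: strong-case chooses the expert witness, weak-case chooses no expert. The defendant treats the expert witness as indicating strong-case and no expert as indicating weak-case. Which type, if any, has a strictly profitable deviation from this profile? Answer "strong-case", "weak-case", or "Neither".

The expert witness pays 27; no expert pays 20.
strong-case: assigned the expert witness, nets 27 − 1 = 26; deviating to no expert nets 20.
weak-case: assigned no expert, nets 20; deviating to the expert witness nets 27 − 4 = 23.
The weak-case type gains 3 by deviating.

weak-case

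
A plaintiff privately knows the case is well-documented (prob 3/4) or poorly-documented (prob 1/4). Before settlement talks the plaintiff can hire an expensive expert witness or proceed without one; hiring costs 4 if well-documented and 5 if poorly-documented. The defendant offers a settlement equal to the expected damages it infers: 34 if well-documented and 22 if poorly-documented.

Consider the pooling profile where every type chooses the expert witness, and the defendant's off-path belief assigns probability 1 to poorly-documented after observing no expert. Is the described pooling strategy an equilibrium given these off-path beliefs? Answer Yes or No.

On path, the defendant holds the prior and pays 3/4·34 + 1/4·22 = 31. Off path (no expert), believing poorly-documented, it pays 22.
well-documented: the expert witness nets 31 − 4 = 27; no expert nets 22. well-documented stays.
poorly-documented: the expert witness nets 31 − 5 = 26; no expert nets 22. poorly-documented stays.
No type deviates, so pooling is sustained.

Yes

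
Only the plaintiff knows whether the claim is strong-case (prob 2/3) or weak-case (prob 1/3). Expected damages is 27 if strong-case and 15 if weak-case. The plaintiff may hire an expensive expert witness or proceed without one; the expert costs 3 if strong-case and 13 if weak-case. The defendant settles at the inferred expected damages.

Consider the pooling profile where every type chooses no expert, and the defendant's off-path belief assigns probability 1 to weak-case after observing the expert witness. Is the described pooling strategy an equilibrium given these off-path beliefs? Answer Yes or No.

On path, the defendant holds the prior and pays 2/3·27 + 1/3·15 = 23. Off path (the expert witness), believing weak-case, it pays 15.
strong-case: no expert nets 23; the expert witness nets 15 − 3 = 12. strong-case stays.
weak-case: no expert nets 23; the expert witness nets 15 − 13 = 2. weak-case stays.
No type deviates, so pooling is sustained.

Yes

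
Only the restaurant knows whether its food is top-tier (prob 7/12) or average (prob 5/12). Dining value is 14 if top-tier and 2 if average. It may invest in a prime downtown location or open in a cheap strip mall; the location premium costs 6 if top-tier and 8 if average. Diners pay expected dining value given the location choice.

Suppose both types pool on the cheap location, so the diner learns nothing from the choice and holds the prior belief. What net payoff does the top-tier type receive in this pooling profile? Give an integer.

9

Pooled price premium = 7/12·14 + 5/12·2 = 9.
top-tier pays no cost for the cheap location, so net payoff = 9.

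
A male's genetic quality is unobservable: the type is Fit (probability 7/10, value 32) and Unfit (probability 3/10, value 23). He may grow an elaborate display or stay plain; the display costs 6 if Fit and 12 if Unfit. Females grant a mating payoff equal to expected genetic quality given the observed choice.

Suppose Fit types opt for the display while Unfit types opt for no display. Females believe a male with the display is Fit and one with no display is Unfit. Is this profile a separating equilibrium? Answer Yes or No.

Under these beliefs, the display earns mating payoff 32 and no display earns mating payoff 23.
Fit: the display nets 32 − 6 = 26; no display nets 23. Fit prefers the display.
Unfit: the display nets 32 − 12 = 20; no display nets 23. Unfit prefers no display.
Neither type deviates, so the separating profile is an equilibrium.

Yes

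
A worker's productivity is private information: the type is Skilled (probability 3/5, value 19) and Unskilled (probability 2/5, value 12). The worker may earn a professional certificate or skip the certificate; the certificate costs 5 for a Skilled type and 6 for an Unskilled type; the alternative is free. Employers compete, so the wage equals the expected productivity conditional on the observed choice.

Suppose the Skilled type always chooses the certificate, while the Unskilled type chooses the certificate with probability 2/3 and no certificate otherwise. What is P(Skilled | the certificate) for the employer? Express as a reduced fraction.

9/13

P(the certificate) = (3/5)·1 + (2/5)·(2/3) = 13/15.
By Bayes' rule, P(Skilled | the certificate) = (3/5) / (13/15) = 9/13.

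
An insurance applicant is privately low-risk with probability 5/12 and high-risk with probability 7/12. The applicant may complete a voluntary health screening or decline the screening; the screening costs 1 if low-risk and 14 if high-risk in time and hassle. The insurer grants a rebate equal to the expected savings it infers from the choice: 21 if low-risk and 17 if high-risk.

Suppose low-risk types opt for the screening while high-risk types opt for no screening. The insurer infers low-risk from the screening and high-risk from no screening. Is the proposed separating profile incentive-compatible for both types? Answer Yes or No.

Under these beliefs, the screening earns rebate 21 and no screening earns rebate 17.
low-risk: the screening nets 21 − 1 = 20; no screening nets 17. low-risk prefers the screening.
high-risk: the screening nets 21 − 14 = 7; no screening nets 17. high-risk prefers no screening.
Neither type deviates, so the separating profile is an equilibrium.

Yes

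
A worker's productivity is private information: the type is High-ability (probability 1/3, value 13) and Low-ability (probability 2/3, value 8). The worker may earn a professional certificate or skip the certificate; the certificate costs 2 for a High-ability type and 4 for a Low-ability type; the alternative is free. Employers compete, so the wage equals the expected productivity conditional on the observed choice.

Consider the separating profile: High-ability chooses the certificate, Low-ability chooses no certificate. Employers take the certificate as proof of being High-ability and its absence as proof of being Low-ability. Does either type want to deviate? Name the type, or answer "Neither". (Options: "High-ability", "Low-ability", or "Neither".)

Low-ability

The certificate pays 13; no certificate pays 8.
High-ability: assigned the certificate, nets 13 − 2 = 11; deviating to no certificate nets 8.
Low-ability: assigned no certificate, nets 8; deviating to the certificate nets 13 − 4 = 9.
The Low-ability type gains 1 by deviating.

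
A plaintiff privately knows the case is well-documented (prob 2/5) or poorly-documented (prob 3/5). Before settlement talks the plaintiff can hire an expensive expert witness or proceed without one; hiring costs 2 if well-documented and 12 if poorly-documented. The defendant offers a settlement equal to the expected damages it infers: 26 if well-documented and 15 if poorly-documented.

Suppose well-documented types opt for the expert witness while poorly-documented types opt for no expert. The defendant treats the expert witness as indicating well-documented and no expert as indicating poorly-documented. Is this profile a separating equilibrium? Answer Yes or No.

Yes

Under these beliefs, the expert witness earns settlement 26 and no expert earns settlement 15.
well-documented: the expert witness nets 26 − 2 = 24; no expert nets 15. well-documented prefers the expert witness.
poorly-documented: the expert witness nets 26 − 12 = 14; no expert nets 15. poorly-documented prefers no expert.
Neither type deviates, so the separating profile is an equilibrium.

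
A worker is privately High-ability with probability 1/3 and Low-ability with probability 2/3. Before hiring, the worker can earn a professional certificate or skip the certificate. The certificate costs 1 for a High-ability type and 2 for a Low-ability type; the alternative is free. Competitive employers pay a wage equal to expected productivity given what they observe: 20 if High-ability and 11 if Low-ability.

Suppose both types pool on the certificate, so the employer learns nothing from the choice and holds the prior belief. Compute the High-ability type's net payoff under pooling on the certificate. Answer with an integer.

13

Pooled wage = 1/3·20 + 2/3·11 = 14.
High-ability pays cost 1 for the certificate, so net payoff = 14 − 1 = 13.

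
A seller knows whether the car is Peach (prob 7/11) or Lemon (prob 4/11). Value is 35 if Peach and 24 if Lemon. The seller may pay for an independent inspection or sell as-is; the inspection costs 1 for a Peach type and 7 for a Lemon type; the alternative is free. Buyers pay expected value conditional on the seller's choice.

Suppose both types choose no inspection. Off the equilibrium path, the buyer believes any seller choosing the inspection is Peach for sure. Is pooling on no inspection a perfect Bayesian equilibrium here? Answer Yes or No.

No

On path, the buyer holds the prior and pays 7/11·35 + 4/11·24 = 31. Off path (the inspection), believing Peach, it pays 35.
Peach: no inspection nets 31; the inspection nets 35 − 1 = 34. Peach would deviate.
Lemon: no inspection nets 31; the inspection nets 35 − 7 = 28. Lemon stays.
A type deviates, so pooling fails.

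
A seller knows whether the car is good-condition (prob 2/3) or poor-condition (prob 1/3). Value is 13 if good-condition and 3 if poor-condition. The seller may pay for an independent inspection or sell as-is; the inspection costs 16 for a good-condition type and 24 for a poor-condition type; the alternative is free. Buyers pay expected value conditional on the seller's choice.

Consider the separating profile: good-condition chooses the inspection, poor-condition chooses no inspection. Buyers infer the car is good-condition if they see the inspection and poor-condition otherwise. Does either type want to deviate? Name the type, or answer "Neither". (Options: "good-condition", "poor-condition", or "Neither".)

The inspection pays 13; no inspection pays 3.
good-condition: assigned the inspection, nets 13 − 16 = -3; deviating to no inspection nets 3.
poor-condition: assigned no inspection, nets 3; deviating to the inspection nets 13 − 24 = -11.
The good-condition type gains 6 by deviating.

good-condition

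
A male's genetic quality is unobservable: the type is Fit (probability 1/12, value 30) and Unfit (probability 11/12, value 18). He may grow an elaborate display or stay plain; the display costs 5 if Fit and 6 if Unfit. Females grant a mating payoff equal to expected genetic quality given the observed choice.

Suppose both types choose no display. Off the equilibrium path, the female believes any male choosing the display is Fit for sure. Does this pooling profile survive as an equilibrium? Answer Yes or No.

No

On path, the female holds the prior and pays 1/12·30 + 11/12·18 = 19. Off path (the display), believing Fit, it pays 30.
Fit: no display nets 19; the display nets 30 − 5 = 25. Fit would deviate.
Unfit: no display nets 19; the display nets 30 − 6 = 24. Unfit would deviate.
A type deviates, so pooling fails.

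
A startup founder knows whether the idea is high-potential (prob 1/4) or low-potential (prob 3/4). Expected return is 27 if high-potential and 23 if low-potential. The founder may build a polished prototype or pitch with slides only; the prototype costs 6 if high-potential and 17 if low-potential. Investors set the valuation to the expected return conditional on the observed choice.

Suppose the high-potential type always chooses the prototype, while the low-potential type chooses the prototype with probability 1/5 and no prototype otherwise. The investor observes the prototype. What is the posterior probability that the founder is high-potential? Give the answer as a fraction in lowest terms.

5/8

P(the prototype) = (1/4)·1 + (3/4)·(1/5) = 2/5.
By Bayes' rule, P(high-potential | the prototype) = (1/4) / (2/5) = 5/8.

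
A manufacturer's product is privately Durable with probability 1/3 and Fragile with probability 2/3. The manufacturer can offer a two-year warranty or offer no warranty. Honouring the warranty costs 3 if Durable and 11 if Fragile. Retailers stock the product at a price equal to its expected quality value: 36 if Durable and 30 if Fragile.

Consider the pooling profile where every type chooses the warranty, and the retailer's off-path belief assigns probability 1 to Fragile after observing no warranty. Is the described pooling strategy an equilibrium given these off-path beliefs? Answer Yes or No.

No

On path, the retailer holds the prior and pays 1/3·36 + 2/3·30 = 32. Off path (no warranty), believing Fragile, it pays 30.
Durable: the warranty nets 32 − 3 = 29; no warranty nets 30. Durable would deviate.
Fragile: the warranty nets 32 − 11 = 21; no warranty nets 30. Fragile would deviate.
A type deviates, so pooling fails.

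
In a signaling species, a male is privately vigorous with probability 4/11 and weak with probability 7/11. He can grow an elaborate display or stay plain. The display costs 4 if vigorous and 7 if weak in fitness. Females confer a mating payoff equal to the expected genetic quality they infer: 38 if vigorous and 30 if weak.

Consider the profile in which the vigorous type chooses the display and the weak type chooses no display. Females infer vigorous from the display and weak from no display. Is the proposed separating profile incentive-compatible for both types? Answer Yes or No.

No

Under these beliefs, the display earns mating payoff 38 and no display earns mating payoff 30.
vigorous: the display nets 38 − 4 = 34; no display nets 30. vigorous prefers the display.
weak: the display nets 38 − 7 = 31; no display nets 30. weak would deviate to the display.
weak has a profitable deviation, so the profile is not an equilibrium.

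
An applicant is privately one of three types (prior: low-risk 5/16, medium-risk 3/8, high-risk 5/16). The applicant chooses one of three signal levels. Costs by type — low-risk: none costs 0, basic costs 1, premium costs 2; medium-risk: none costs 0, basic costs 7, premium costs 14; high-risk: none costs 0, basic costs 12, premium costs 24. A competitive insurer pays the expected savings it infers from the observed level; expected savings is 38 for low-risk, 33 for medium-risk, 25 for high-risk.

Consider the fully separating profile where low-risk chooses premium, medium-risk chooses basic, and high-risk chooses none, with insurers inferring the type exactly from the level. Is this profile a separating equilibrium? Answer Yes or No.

Separating rebates: premium → 38, basic → 33, none → 25.
low-risk (assigned premium): none: 25 − 0 = 25; basic: 33 − 1 = 32; premium: 38 − 2 = 36. low-risk stays.
medium-risk (assigned basic): none: 25 − 0 = 25; basic: 33 − 7 = 26; premium: 38 − 14 = 24. medium-risk stays.
high-risk (assigned none): none: 25 − 0 = 25; basic: 33 − 12 = 21; premium: 38 − 24 = 14. high-risk stays.
Every type prefers its assigned level; separation holds.

Yes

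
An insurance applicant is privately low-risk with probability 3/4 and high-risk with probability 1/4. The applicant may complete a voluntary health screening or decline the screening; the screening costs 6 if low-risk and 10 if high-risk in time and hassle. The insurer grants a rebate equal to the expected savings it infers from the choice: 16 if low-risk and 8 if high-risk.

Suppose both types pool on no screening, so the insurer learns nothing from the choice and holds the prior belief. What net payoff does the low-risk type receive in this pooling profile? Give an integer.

Pooled rebate = 3/4·16 + 1/4·8 = 14.
low-risk pays no cost for no screening, so net payoff = 14.

14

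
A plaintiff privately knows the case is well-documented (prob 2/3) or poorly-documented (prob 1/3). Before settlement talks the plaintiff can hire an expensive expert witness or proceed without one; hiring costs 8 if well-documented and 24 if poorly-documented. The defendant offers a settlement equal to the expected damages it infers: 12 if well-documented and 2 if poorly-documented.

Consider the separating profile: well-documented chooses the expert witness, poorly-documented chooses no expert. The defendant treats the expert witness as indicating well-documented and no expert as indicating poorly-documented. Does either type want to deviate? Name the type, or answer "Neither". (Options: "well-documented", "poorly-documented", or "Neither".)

Neither

The expert witness pays 12; no expert pays 2.
well-documented: assigned the expert witness, nets 12 − 8 = 4; deviating to no expert nets 2.
poorly-documented: assigned no expert, nets 2; deviating to the expert witness nets 12 − 24 = -12.
Both types strictly prefer their assigned action; no profitable deviation.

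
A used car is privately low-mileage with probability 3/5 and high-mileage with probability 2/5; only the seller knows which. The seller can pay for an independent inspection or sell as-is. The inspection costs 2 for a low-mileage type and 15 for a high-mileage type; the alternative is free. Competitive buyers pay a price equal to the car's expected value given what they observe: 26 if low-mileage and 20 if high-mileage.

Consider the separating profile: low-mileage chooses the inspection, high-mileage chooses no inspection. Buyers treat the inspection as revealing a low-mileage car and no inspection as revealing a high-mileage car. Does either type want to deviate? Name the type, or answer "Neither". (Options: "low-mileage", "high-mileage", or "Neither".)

Neither

The inspection pays 26; no inspection pays 20.
low-mileage: assigned the inspection, nets 26 − 2 = 24; deviating to no inspection nets 20.
high-mileage: assigned no inspection, nets 20; deviating to the inspection nets 26 − 15 = 11.
Both types strictly prefer their assigned action; no profitable deviation.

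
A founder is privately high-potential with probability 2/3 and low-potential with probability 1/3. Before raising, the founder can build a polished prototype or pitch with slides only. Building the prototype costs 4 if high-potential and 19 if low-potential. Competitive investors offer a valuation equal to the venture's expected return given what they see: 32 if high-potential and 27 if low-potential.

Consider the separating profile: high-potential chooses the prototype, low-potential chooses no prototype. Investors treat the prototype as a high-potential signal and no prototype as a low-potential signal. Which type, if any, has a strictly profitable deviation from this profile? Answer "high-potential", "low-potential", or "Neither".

The prototype pays 32; no prototype pays 27.
high-potential: assigned the prototype, nets 32 − 4 = 28; deviating to no prototype nets 27.
low-potential: assigned no prototype, nets 27; deviating to the prototype nets 32 − 19 = 13.
Both types strictly prefer their assigned action; no profitable deviation.

Neither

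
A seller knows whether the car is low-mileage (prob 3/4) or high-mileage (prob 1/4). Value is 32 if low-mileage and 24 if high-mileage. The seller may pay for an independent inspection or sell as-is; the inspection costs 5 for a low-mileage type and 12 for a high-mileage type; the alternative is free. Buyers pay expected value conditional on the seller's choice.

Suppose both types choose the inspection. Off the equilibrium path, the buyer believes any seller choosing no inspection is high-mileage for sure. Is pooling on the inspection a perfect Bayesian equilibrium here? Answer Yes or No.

No

On path, the buyer holds the prior and pays 3/4·32 + 1/4·24 = 30. Off path (no inspection), believing high-mileage, it pays 24.
low-mileage: the inspection nets 30 − 5 = 25; no inspection nets 24. low-mileage stays.
high-mileage: the inspection nets 30 − 12 = 18; no inspection nets 24. high-mileage would deviate.
A type deviates, so pooling fails.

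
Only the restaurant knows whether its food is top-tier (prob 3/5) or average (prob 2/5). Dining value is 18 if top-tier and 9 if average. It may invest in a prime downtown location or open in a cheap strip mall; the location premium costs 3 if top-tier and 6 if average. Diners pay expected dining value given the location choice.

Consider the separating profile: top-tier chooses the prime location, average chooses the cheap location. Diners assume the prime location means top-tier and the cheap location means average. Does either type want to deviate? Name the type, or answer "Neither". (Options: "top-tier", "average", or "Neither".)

The prime location pays 18; the cheap location pays 9.
top-tier: assigned the prime location, nets 18 − 3 = 15; deviating to the cheap location nets 9.
average: assigned the cheap location, nets 9; deviating to the prime location nets 18 − 6 = 12.
The average type gains 3 by deviating.

average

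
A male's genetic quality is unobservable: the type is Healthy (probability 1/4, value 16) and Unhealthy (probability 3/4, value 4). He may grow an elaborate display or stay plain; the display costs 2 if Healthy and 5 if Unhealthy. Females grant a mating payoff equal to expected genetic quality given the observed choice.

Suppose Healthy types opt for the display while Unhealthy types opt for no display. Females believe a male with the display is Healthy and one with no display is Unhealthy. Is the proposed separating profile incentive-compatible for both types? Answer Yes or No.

No

Under these beliefs, the display earns mating payoff 16 and no display earns mating payoff 4.
Healthy: the display nets 16 − 2 = 14; no display nets 4. Healthy prefers the display.
Unhealthy: the display nets 16 − 5 = 11; no display nets 4. Unhealthy would deviate to the display.
Unhealthy has a profitable deviation, so the profile is not an equilibrium.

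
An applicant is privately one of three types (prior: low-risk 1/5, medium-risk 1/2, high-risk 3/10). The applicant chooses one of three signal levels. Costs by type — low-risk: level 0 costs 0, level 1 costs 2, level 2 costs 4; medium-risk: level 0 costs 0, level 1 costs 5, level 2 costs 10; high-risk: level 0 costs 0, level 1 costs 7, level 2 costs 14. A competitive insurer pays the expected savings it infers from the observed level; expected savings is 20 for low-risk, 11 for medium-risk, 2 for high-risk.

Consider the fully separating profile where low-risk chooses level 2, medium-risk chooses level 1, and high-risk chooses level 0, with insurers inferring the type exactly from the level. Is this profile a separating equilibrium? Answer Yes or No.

No

Separating rebates: level 2 → 20, level 1 → 11, level 0 → 2.
low-risk (assigned level 2): level 0: 2 − 0 = 2; level 1: 11 − 2 = 9; level 2: 20 − 4 = 16. low-risk stays.
medium-risk (assigned level 1): level 0: 2 − 0 = 2; level 1: 11 − 5 = 6; level 2: 20 − 10 = 10. medium-risk prefers level 2.
high-risk (assigned level 0): level 0: 2 − 0 = 2; level 1: 11 − 7 = 4; level 2: 20 − 14 = 6. high-risk prefers level 2.
At least one type deviates; the separating profile fails.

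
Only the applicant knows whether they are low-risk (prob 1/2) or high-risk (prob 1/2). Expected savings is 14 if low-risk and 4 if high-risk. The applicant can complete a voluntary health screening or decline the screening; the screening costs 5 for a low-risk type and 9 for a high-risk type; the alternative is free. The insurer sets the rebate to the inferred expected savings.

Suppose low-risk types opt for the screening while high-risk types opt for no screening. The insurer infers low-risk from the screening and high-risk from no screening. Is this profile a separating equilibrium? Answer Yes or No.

Under these beliefs, the screening earns rebate 14 and no screening earns rebate 4.
low-risk: the screening nets 14 − 5 = 9; no screening nets 4. low-risk prefers the screening.
high-risk: the screening nets 14 − 9 = 5; no screening nets 4. high-risk would deviate to the screening.
high-risk has a profitable deviation, so the profile is not an equilibrium.

No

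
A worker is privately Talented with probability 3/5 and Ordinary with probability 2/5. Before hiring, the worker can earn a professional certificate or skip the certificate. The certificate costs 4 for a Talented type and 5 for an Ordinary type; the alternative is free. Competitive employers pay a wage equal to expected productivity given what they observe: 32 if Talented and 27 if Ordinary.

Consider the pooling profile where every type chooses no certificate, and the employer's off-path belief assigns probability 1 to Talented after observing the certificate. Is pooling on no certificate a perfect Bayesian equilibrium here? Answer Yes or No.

On path, the employer holds the prior and pays 3/5·32 + 2/5·27 = 30. Off path (the certificate), believing Talented, it pays 32.
Talented: no certificate nets 30; the certificate nets 32 − 4 = 28. Talented stays.
Ordinary: no certificate nets 30; the certificate nets 32 − 5 = 27. Ordinary stays.
No type deviates, so pooling is sustained.

Yes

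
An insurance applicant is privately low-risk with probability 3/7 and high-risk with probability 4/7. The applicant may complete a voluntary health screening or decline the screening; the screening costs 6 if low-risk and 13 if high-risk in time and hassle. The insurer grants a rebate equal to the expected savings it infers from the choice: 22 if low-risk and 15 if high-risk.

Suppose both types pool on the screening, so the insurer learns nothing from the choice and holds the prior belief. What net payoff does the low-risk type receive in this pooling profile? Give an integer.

Pooled rebate = 3/7·22 + 4/7·15 = 18.
low-risk pays cost 6 for the screening, so net payoff = 18 − 6 = 12.

12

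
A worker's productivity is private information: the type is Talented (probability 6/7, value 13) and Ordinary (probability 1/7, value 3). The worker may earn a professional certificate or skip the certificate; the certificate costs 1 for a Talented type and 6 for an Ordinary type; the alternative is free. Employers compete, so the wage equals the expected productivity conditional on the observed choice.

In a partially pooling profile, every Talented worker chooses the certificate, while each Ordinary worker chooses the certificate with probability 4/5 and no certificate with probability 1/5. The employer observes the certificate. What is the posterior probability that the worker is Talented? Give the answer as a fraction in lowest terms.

P(the certificate) = (6/7)·1 + (1/7)·(4/5) = 34/35.
By Bayes' rule, P(Talented | the certificate) = (6/7) / (34/35) = 15/17.

15/17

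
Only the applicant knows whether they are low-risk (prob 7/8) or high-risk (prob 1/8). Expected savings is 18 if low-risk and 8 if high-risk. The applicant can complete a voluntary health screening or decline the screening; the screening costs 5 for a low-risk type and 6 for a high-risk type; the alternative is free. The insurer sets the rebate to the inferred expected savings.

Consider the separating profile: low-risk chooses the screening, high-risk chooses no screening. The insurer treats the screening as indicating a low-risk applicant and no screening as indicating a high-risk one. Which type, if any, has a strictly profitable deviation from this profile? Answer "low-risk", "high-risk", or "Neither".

The screening pays 18; no screening pays 8.
low-risk: assigned the screening, nets 18 − 5 = 13; deviating to no screening nets 8.
high-risk: assigned no screening, nets 8; deviating to the screening nets 18 − 6 = 12.
The high-risk type gains 4 by deviating.

high-risk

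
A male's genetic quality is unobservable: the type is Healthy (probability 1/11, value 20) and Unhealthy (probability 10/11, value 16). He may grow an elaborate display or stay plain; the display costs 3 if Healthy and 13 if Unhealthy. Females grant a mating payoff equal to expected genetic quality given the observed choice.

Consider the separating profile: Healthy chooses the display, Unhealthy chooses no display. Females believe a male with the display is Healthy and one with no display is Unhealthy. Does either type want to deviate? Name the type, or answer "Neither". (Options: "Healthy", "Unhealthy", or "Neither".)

The display pays 20; no display pays 16.
Healthy: assigned the display, nets 20 − 3 = 17; deviating to no display nets 16.
Unhealthy: assigned no display, nets 16; deviating to the display nets 20 − 13 = 7.
Both types strictly prefer their assigned action; no profitable deviation.

Neither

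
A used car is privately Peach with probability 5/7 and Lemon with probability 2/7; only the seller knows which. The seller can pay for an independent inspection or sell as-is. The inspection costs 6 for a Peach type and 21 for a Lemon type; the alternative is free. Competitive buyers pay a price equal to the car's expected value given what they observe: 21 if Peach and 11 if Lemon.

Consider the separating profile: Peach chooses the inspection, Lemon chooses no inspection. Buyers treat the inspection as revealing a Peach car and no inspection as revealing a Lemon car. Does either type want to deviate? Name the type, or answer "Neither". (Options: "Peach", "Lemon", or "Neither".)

The inspection pays 21; no inspection pays 11.
Peach: assigned the inspection, nets 21 − 6 = 15; deviating to no inspection nets 11.
Lemon: assigned no inspection, nets 11; deviating to the inspection nets 21 − 21 = 0.
Both types strictly prefer their assigned action; no profitable deviation.

Neither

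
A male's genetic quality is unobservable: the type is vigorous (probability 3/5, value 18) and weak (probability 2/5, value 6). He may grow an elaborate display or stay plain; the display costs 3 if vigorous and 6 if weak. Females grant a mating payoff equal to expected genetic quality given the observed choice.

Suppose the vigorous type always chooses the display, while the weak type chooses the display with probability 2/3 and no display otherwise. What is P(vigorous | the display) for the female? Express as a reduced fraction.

9/13

P(the display) = (3/5)·1 + (2/5)·(2/3) = 13/15.
By Bayes' rule, P(vigorous | the display) = (3/5) / (13/15) = 9/13.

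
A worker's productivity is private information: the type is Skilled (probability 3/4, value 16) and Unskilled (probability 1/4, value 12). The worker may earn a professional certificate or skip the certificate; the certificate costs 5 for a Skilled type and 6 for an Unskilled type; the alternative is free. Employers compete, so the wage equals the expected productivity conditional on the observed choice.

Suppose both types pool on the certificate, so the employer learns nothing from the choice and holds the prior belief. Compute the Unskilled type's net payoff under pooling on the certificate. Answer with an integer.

Pooled wage = 3/4·16 + 1/4·12 = 15.
Unskilled pays cost 6 for the certificate, so net payoff = 15 − 6 = 9.

9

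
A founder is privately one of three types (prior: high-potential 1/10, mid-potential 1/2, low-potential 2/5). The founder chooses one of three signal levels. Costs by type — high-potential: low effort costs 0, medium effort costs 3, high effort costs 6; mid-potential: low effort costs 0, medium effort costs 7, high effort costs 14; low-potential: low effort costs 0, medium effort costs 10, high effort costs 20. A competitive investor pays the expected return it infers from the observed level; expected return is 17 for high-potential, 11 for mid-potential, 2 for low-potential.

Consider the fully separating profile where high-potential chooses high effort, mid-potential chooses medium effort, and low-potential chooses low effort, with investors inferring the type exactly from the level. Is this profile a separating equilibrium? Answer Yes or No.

Separating valuations: high effort → 17, medium effort → 11, low effort → 2.
high-potential (assigned high effort): low effort: 2 − 0 = 2; medium effort: 11 − 3 = 8; high effort: 17 − 6 = 11. high-potential stays.
mid-potential (assigned medium effort): low effort: 2 − 0 = 2; medium effort: 11 − 7 = 4; high effort: 17 − 14 = 3. mid-potential stays.
low-potential (assigned low effort): low effort: 2 − 0 = 2; medium effort: 11 − 10 = 1; high effort: 17 − 20 = -3. low-potential stays.
Every type prefers its assigned level; separation holds.

Yes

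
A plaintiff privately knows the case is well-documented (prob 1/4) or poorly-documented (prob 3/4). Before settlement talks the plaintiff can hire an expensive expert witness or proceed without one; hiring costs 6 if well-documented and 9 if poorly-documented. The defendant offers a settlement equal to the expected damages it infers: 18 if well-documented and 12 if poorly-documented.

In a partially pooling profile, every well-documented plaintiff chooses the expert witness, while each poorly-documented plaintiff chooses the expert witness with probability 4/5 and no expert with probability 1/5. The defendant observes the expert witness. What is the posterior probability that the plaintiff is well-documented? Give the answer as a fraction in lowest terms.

P(the expert witness) = (1/4)·1 + (3/4)·(4/5) = 17/20.
By Bayes' rule, P(well-documented | the expert witness) = (1/4) / (17/20) = 5/17.

5/17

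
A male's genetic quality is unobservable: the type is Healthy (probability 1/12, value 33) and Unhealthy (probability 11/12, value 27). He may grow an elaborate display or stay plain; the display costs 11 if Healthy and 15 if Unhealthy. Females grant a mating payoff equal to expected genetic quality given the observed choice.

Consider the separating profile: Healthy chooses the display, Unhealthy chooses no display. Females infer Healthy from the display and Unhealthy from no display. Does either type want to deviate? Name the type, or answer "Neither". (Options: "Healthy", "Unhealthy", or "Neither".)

Healthy

The display pays 33; no display pays 27.
Healthy: assigned the display, nets 33 − 11 = 22; deviating to no display nets 27.
Unhealthy: assigned no display, nets 27; deviating to the display nets 33 − 15 = 18.
The Healthy type gains 5 by deviating.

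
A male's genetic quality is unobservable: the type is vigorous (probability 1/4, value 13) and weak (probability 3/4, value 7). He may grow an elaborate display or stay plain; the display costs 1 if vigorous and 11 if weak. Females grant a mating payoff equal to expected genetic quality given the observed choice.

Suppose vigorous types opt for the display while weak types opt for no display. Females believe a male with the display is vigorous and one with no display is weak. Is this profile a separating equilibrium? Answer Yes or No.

Yes

Under these beliefs, the display earns mating payoff 13 and no display earns mating payoff 7.
vigorous: the display nets 13 − 1 = 12; no display nets 7. vigorous prefers the display.
weak: the display nets 13 − 11 = 2; no display nets 7. weak prefers no display.
Neither type deviates, so the separating profile is an equilibrium.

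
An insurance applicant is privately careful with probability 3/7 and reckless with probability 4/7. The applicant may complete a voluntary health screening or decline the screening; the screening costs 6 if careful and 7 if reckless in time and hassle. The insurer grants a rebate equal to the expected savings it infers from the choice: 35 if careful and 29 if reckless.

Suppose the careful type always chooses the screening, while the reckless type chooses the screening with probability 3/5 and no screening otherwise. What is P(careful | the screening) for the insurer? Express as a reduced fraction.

P(the screening) = (3/7)·1 + (4/7)·(3/5) = 27/35.
By Bayes' rule, P(careful | the screening) = (3/7) / (27/35) = 5/9.

5/9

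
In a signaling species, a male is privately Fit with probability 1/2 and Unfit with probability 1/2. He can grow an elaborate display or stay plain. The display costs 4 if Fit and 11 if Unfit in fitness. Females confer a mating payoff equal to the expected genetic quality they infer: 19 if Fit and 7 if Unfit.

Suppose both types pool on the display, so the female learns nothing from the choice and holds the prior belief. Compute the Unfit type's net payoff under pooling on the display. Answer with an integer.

Pooled mating payoff = 1/2·19 + 1/2·7 = 13.
Unfit pays cost 11 for the display, so net payoff = 13 − 11 = 2.

2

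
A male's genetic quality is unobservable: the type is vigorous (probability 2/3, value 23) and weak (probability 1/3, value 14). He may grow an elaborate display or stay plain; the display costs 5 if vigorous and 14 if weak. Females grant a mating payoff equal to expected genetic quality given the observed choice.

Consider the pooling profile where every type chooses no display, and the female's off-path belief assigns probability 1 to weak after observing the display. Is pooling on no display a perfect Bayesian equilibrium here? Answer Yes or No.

On path, the female holds the prior and pays 2/3·23 + 1/3·14 = 20. Off path (the display), believing weak, it pays 14.
vigorous: no display nets 20; the display nets 14 − 5 = 9. vigorous stays.
weak: no display nets 20; the display nets 14 − 14 = 0. weak stays.
No type deviates, so pooling is sustained.

Yes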